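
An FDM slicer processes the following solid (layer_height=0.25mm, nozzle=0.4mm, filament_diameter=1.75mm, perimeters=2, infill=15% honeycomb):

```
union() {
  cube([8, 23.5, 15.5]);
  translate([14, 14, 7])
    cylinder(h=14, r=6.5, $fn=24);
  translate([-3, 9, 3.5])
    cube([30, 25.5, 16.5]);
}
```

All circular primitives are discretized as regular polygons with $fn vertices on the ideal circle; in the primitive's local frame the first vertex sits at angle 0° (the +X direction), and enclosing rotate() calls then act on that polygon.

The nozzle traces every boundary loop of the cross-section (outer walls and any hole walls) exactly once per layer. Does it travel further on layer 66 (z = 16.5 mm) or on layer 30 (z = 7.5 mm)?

Layer 66 (z = 16.5): the cube does not reach this height (z outside [0, 15.5]); the r=6.5 cylinder at (14, 14) gives a regular 24-gon of circumradius 6.5 (constant along its height) (perimeter = 2·24·6.500·sin(180°/24) = 40.72 mm); the cube at (-3, 9) (footprint 30×25.5) is included at this height (perimeter 111.00 mm); Merging all regions: the regions partially overlap (shared area 123.04 mm²), so the edge portions inside another operand are dropped and the merged outline is re-measured after clipping — boundary = 111.71 mm. So its perimeter = 111.71 mm. Layer 30 (z = 7.5): the cube is present — its section is the full 8×23.5 rectangle (perimeter 63.00 mm); the cylinder at (14, 14): section is a regular 24-gon, circumradius r=6.5 (perimeter = 2·24·6.500·sin(180°/24) = 40.72 mm); the cube at (-3, 9) is present — its section is the full 30×25.5 rectangle (perimeter 111.00 mm); Taking the union: the regions partially overlap (shared area 239.04 mm²), so the edge portions inside another operand are dropped and the merged outline is re-measured after clipping — boundary = 129.71 mm. So its perimeter = 129.71 mm. Layer 30 is larger (129.71 vs 111.71 mm).

layer 30 (z = 7.5 mm)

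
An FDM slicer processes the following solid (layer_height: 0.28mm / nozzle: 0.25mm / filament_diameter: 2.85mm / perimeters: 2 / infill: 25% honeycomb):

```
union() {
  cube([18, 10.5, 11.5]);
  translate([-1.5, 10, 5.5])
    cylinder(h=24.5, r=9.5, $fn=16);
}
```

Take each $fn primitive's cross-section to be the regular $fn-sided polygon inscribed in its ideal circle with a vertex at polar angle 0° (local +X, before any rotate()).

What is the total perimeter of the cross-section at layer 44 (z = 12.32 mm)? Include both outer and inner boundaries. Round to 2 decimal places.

59.31 mm

At z = 12.32 mm: the cube is absent (z outside [0, 11.5]); the cylinder at (-1.5, 10): section is a regular 16-gon, circumradius r=9.5 (perimeter = 2·16·9.500·sin(180°/16) = 59.31 mm); Merging all regions: only the r=9.5 cylinder at (-1.5, 10) is present, so the union is just that shape — boundary = 59.31 mm. Overall, the cross-section is a single solid region. Total boundary length (outer) = 59.31 mm.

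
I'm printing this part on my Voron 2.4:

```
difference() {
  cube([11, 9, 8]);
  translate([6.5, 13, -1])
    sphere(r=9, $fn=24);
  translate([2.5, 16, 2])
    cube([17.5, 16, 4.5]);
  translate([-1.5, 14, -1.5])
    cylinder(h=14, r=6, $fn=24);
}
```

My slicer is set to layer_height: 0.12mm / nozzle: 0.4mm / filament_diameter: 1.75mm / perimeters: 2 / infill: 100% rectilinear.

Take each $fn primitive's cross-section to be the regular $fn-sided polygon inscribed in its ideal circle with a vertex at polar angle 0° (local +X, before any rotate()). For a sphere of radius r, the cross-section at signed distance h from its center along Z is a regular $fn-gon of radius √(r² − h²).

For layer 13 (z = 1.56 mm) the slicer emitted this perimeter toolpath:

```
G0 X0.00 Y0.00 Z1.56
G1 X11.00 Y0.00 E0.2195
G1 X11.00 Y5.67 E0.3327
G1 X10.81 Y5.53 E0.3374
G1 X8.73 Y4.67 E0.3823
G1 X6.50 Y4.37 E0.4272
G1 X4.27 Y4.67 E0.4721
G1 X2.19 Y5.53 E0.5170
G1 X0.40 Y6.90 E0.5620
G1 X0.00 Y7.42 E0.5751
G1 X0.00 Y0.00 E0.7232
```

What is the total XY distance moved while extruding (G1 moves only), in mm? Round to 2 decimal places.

36.24 mm

Sum the Euclidean lengths of each G1 segment: total = 36.24 mm.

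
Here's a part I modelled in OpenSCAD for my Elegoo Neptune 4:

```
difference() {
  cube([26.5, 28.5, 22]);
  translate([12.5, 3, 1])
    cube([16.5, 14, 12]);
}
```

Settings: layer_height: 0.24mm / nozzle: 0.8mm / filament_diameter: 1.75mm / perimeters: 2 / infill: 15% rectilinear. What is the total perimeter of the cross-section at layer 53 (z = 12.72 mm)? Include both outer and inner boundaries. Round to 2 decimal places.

At z = 12.72 mm: the 26.5×28.5 cube contributes its full rectangle (perimeter 110.00 mm); the 16.5×14 cube at (12.5, 3) contributes its full rectangle (perimeter 61.00 mm); After the difference (first − rest): starting from the 26.5×28.5 cube, the 16.5×14 cube at (12.5, 3) partially overlaps it — only the 196.00 mm² overlap (of its 231.00 mm²) is removed, clipping the outline — boundary = 138.00 mm. Overall, the cross-section is a single solid region. Total boundary length (outer) = 138.00 mm.

138.00 mm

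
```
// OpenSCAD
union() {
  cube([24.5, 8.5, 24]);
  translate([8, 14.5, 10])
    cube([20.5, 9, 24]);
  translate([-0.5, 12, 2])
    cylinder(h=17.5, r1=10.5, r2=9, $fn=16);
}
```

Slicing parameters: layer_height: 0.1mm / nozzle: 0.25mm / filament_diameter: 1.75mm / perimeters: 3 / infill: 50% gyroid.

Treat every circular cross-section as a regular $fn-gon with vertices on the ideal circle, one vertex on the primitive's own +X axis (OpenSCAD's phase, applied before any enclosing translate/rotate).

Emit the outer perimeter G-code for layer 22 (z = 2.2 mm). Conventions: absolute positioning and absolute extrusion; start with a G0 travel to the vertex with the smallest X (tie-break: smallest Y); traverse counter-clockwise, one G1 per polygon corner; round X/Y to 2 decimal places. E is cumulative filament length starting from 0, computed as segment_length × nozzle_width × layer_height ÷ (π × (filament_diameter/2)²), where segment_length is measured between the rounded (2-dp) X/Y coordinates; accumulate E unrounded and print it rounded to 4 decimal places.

G0 X-10.98 Y12.00 Z2.20
G1 X-10.18 Y7.99 E0.0425
G1 X-7.91 Y4.59 E0.0850
G1 X-4.51 Y2.32 E0.1275
G1 X-0.50 Y1.52 E0.1700
G1 X0.00 Y1.62 E0.1753
G1 X0.00 Y0.00 E0.1921
G1 X24.50 Y0.00 E0.4468
G1 X24.50 Y8.50 E0.5351
G1 X9.29 Y8.50 E0.6932
G1 X9.98 Y12.00 E0.7303
G1 X9.18 Y16.01 E0.7728
G1 X6.91 Y19.41 E0.8153
G1 X3.51 Y21.68 E0.8578
G1 X-0.50 Y22.48 E0.9003
G1 X-4.51 Y21.68 E0.9428
G1 X-7.91 Y19.41 E0.9853
G1 X-10.18 Y16.01 E1.0278
G1 X-10.98 Y12.00 E1.0703

At z = 2.2 mm: the 24.5×8.5 cube contributes its full rectangle; the cube at (8, 14.5) is not intersected at this z (z outside [10, 34]); the cone at (-0.5, 12) (r1=10.5→r2=9) has section circumradius 10.483 here — a regular 16-gon; Merging all regions: the regions partially overlap (shared area 45.17 mm²), so overlapping operands fuse into one piece — 1 connected region. The outline is a single polygon with 18 vertices. Extrusion per mm of travel: 0.25 × 0.1 / (π × 0.875²) = 0.010394. Accumulating E over each segment gives final E = 1.0703.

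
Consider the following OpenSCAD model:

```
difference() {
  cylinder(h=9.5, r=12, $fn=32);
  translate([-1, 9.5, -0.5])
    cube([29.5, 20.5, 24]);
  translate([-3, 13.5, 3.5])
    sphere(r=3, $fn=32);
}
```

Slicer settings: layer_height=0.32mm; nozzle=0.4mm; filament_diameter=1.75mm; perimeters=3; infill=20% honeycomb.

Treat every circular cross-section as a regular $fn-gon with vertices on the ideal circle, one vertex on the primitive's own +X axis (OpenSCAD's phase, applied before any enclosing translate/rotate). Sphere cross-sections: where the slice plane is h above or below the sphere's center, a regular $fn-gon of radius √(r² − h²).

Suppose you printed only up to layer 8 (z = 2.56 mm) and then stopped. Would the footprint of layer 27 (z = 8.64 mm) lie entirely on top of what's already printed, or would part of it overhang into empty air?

Compare the two slices. At z = 2.56: the r=12 cylinder gives a regular 32-gon of circumradius 12 (constant along its height) (area = (32/2)·12.000²·sin(360°/32) = 449.49 mm²); the 29.5×20.5 cube at (-1, 9.5) contributes its full rectangle (area 604.75 mm²); the sphere at (-3, 13.5): section is a regular 32-gon, circumradius = √(r²−h²) = √(3²−0.94²) = 2.849 (area = (32/2)·2.849²·sin(360°/32) = 25.33 mm²); Subtracting the remaining from the first: starting from the r=12 cylinder (449.49 mm²), the 29.5×20.5 cube at (-1, 9.5) partially overlaps it — only the 14.65 mm² overlap (of its 604.75 mm²) is removed, clipping the outline; the r=3 sphere at (-3, 13.5) partially overlaps it — only the 2.54 mm² overlap (of its 25.33 mm²) is removed, clipping the outline — area = 432.29 mm². At z = 8.64: the r=12 cylinder gives a regular 32-gon of circumradius 12 (constant along its height) (area = (32/2)·12.000²·sin(360°/32) = 449.49 mm²); the cube at (-1, 9.5) (footprint 29.5×20.5) is included at this height (area 604.75 mm²); the sphere at (-3, 13.5) is absent (|z−center|=5.140 > r=3); Subtracting the remaining from the first: starting from the r=12 cylinder (449.49 mm²), the 29.5×20.5 cube at (-1, 9.5) partially overlaps it — only the 14.65 mm² overlap (of its 604.75 mm²) is removed, clipping the outline — area = 434.83 mm². Checking containment: at z = 8.64 the cross-section extends beyond the z = 2.56 cross-section by about 2.54 mm².

part overhangs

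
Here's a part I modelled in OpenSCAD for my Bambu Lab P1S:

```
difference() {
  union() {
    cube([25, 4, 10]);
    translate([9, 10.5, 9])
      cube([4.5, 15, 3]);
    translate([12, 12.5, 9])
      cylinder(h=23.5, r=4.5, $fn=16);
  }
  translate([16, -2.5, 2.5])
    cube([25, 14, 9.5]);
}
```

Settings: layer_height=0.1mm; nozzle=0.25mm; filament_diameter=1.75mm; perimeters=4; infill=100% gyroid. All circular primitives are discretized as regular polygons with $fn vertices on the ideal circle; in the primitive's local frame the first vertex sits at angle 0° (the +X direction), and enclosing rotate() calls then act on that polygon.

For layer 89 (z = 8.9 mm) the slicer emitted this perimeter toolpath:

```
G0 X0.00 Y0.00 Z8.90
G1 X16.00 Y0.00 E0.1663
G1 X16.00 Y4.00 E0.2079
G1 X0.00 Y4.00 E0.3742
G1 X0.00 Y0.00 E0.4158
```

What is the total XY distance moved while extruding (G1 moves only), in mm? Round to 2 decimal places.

Sum the Euclidean lengths of each G1 segment: total = 40.00 mm.

40.00 mm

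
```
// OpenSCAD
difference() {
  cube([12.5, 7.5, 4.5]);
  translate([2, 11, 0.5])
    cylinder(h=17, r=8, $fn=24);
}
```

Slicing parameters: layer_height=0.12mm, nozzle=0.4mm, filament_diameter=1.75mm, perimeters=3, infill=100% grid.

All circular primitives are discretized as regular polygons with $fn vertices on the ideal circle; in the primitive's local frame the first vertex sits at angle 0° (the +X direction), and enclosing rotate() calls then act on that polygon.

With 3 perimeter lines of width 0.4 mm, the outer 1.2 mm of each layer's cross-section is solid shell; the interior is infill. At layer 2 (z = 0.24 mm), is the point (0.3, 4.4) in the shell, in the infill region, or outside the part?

shell

At z = 0.24 mm: the 12.5×7.5 cube contributes its full rectangle; the cylinder at (2, 11) is not intersected at this z (z outside [0.5, 17.5]); Subtracting the remaining from the first: none of the subtracted shapes is present at this height, so the 12.5×7.5 cube is unchanged — 1 connected region. Overall, the cross-section is a single solid region. The nearest boundary edge runs (0.00, 7.50)→(0.00, 0.00); distance from the point to it = 0.30 mm. The point is inside the cross-section, 0.30 mm from the nearest boundary — within the 1.2 mm shell band (3 × 0.4).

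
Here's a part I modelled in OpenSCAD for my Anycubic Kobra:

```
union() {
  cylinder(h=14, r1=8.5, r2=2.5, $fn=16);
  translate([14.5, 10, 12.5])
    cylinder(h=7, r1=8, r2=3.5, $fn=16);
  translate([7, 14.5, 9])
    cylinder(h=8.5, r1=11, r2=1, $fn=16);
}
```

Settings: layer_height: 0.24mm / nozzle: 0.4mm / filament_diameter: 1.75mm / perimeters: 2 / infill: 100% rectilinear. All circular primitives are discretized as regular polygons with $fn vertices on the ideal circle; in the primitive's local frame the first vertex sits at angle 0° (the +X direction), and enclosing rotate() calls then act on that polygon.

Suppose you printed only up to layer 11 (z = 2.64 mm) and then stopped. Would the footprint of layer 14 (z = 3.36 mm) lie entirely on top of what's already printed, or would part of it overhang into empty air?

Compare the two slices. At z = 2.64: the cone (r1=8.5→r2=2.5) has section circumradius 7.369 here — a regular 16-gon (area = (16/2)·7.369²·sin(360°/16) = 166.22 mm²); the cone at (14.5, 10) is absent (z outside [12.5, 19.5]); the cone at (7, 14.5) is absent (z outside [9, 17.5]); Taking the union: only the cone is present, so the union is just that shape — area = 166.22 mm². At z = 3.36: the cone (r1=8.5→r2=2.5) has section circumradius 7.060 here — a regular 16-gon (area = (16/2)·7.060²·sin(360°/16) = 152.59 mm²); the cone at (14.5, 10) does not reach this height (z outside [12.5, 19.5]); the cone at (7, 14.5) is not intersected at this z (z outside [9, 17.5]); Taking the union: only the cone is present, so the union is just that shape — area = 152.59 mm². Checking containment: the cross-section at z = 3.36 is a subset of the cross-section at z = 2.64.

entirely on top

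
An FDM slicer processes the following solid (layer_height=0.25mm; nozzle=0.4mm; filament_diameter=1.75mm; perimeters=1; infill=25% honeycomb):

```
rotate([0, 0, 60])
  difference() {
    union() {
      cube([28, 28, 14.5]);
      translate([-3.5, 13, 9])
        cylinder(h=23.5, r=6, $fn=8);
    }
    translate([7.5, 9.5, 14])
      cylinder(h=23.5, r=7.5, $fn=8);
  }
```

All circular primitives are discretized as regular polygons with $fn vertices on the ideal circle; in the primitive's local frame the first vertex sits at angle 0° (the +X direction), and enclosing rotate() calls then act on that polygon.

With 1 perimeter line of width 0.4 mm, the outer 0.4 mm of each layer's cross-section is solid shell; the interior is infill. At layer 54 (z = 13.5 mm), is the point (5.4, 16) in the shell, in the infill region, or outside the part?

infill

At z = 13.5 mm: the cube (footprint 28×28) is included at this height; the cylinder at (-3.5, 13): section is a regular 8-gon, circumradius r=6; Merging all regions: the regions partially overlap (shared area 13.99 mm²), so overlapping operands fuse into one piece — 1 connected region; the cylinder at (7.5, 9.5) does not reach this height (z outside [14, 37.5]); Subtracting the remaining from the first: none of the subtracted shapes is present at this height, so the result so far is unchanged — 1 connected region; (whole slice rotated 60° about Z — lengths, areas and connectivity unchanged). Overall, the cross-section is a single solid region. Undo the 60° rotation: the query point maps to (16.556, 3.323) in the un-rotated model frame. The nearest boundary edge runs (28.00, 0.00)→(0.00, 0.00); distance from the point to it = 3.32 mm. The point is inside the cross-section and 3.32 mm from the nearest boundary — more than the 0.4 mm shell width (1 × 0.4), so it's in the infill interior.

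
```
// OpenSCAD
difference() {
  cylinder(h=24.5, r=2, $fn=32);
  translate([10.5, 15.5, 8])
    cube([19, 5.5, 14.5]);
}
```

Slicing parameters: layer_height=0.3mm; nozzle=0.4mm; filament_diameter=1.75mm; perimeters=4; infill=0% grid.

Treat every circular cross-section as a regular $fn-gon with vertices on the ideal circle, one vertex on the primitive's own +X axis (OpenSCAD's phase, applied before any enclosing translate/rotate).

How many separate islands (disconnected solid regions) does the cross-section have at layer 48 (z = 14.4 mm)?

1

At z = 14.4 mm: the cylinder: section is a regular 32-gon, circumradius r=2; the cube at (10.5, 15.5) is present — its section is the full 19×5.5 rectangle; Taking the first minus the rest: starting from the r=2 cylinder, the 19×5.5 cube at (10.5, 15.5) misses the remaining region (no effect) — 1 connected region. Overall, the cross-section is a single solid region. Island count = 1.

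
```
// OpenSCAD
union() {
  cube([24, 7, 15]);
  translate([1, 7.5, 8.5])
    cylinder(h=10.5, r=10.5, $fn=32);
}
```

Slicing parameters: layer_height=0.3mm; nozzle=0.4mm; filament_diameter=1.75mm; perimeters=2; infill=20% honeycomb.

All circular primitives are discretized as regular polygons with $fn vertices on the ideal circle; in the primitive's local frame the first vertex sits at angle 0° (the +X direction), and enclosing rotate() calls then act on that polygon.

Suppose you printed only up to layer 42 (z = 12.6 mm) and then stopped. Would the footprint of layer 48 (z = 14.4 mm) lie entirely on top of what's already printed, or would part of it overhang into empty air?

entirely on top

Compare the two slices. At z = 12.6: the cube is present — its section is the full 24×7 rectangle (area 168.00 mm²); the r=10.5 cylinder at (1, 7.5) contributes a regular 32-gon of circumradius 10.5 (area = (32/2)·10.500²·sin(360°/32) = 344.14 mm²); Merging all regions: the regions partially overlap — summed areas 512.14 mm² minus the doubly-counted overlap 72.90 mm² gives 439.24 mm² — area = 439.24 mm². At z = 14.4: the 24×7 cube contributes its full rectangle (area 168.00 mm²); the r=10.5 cylinder at (1, 7.5) gives a regular 32-gon of circumradius 10.5 (constant along its height) (area = (32/2)·10.500²·sin(360°/32) = 344.14 mm²); Combining (union): the regions partially overlap — summed areas 512.14 mm² minus the doubly-counted overlap 72.90 mm² gives 439.24 mm² — area = 439.24 mm². Checking containment: the cross-section at z = 14.4 is a subset of the cross-section at z = 12.6.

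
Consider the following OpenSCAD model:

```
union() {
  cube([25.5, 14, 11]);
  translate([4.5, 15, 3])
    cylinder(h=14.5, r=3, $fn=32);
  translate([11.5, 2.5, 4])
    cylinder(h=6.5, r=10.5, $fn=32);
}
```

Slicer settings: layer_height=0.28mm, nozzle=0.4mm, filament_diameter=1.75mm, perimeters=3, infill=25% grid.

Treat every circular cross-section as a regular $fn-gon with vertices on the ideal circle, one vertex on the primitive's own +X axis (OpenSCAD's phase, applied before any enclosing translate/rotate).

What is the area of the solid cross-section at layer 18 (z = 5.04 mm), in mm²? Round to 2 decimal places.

At z = 5.04 mm: the cube is present — its section is the full 25.5×14 rectangle (area 357.00 mm²); the r=3 cylinder at (4.5, 15) gives a regular 32-gon of circumradius 3 (constant along its height) (area = (32/2)·3.000²·sin(360°/32) = 28.09 mm²); the r=10.5 cylinder at (11.5, 2.5) gives a regular 32-gon of circumradius 10.5 (constant along its height) (area = (32/2)·10.500²·sin(360°/32) = 344.14 mm²); Merging all regions: the regions partially overlap — summed areas 729.23 mm² minus the doubly-counted overlap 232.09 mm² gives 497.14 mm² — area = 497.14 mm². Overall, the cross-section is a single solid region. Net area = 497.14 mm².

497.14 mm²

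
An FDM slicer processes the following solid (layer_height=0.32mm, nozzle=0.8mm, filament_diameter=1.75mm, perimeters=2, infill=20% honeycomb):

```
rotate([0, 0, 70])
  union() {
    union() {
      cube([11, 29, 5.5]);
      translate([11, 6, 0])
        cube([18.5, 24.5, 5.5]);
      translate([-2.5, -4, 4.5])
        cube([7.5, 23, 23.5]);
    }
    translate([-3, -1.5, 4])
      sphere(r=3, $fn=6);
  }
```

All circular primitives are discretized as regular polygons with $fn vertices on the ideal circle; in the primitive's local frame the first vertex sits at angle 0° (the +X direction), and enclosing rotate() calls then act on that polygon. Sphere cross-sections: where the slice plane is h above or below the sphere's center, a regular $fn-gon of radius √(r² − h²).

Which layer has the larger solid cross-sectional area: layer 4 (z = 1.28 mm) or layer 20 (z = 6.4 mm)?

Layer 4 (z = 1.28): the 11×29 cube contributes its full rectangle (area 319.00 mm²); the cube at (11, 6) (footprint 18.5×24.5) is included at this height (area 453.25 mm²); the cube at (-2.5, -4) does not reach this height (z outside [4.5, 28]); Taking the union: the 2 present regions share edge segments without overlapping in area, so areas simply add but the touching pieces fuse into one outline (the shared edge portions become interior and drop out of the boundary) — area = 772.25 mm²; the r=3 sphere at (-3, -1.5) contributes a regular 6-gon of circumradius √(3²−2.72²) = 1.266 (area = (6/2)·1.266²·sin(360°/6) = 4.16 mm²); Combining (union): the 2 present regions are separate (no shared area or edge), so areas and boundary lengths simply add and each stays a separate island — area = 776.41 mm²; (rotated 70° about Z; rotation is an isometry so areas/perimeters/island counts are preserved). So its area = 776.41 mm². Layer 20 (z = 6.4): the cube does not reach this height (z outside [0, 5.5]); the cube at (11, 6) does not reach this height (z outside [0, 5.5]); the 7.5×23 cube at (-2.5, -4) contributes its full rectangle (area 172.50 mm²); Merging all regions: only the 7.5×23 cube at (-2.5, -4) is present, so the union is just that shape — area = 172.50 mm²; the r=3 sphere at (-3, -1.5) slices to a regular 6-gon of circumradius 1.800 (√(r²−h²) with h=2.4 from center) (area = (6/2)·1.800²·sin(360°/6) = 8.42 mm²); Merging all regions: the regions partially overlap — summed areas 180.92 mm² minus the doubly-counted overlap 2.65 mm² gives 178.27 mm² — area = 178.27 mm²; (whole slice rotated 70° about Z — lengths, areas and connectivity unchanged). So its area = 178.27 mm². Layer 4 is larger (776.41 vs 178.27 mm²).

layer 4 (z = 1.28 mm)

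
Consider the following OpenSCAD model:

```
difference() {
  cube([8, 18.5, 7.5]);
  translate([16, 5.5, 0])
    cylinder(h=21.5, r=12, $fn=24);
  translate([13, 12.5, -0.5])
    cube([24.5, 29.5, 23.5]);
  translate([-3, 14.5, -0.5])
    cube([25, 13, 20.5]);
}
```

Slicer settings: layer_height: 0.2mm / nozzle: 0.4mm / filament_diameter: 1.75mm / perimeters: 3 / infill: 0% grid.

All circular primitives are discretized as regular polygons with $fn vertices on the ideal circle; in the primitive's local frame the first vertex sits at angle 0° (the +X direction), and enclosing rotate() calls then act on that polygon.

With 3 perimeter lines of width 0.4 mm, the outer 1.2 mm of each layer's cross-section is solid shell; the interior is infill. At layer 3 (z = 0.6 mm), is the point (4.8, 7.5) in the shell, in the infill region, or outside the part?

At z = 0.6 mm: the cube is present — its section is the full 8×18.5 rectangle; the r=12 cylinder at (16, 5.5) gives a regular 24-gon of circumradius 12 (constant along its height); the cube at (13, 12.5) is present — its section is the full 24.5×29.5 rectangle; the cube at (-3, 14.5) is present — its section is the full 25×13 rectangle; Subtracting the remaining from the first: starting from the 8×18.5 cube, the r=12 cylinder at (16, 5.5) partially overlaps it — only the 43.31 mm² overlap (of its 447.24 mm²) is removed, clipping the outline; the 24.5×29.5 cube at (13, 12.5) misses the remaining region (no effect); the 25×13 cube at (-3, 14.5) partially overlaps it — only the 32.00 mm² overlap (of its 325.00 mm²) is removed, clipping the outline — 1 connected region. Overall, the cross-section is a single solid region. The nearest boundary edge runs (4.41, 8.61)→(4.00, 5.50); distance from the point to it = 0.53 mm. The point is not inside any of the regions above, so it lies outside the cross-section (0.53 mm from the nearest boundary).

outside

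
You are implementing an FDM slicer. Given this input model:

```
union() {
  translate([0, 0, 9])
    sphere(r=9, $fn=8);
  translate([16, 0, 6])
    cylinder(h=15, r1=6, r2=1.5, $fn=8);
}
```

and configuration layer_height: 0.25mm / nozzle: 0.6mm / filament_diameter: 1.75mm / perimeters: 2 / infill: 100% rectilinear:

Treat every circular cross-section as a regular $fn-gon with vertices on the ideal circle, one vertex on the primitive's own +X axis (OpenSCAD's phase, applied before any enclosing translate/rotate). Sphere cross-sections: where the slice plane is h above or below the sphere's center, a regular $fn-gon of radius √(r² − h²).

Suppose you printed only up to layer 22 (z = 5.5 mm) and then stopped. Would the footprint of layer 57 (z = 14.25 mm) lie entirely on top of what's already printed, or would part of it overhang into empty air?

part overhangs

Compare the two slices. At z = 5.5: the r=9 sphere slices to a regular 8-gon of circumradius 8.292 (√(r²−h²) with h=3.5 from center) (area = (8/2)·8.292²·sin(360°/8) = 194.45 mm²); the cone at (16, 0) does not reach this height (z outside [6, 21]); Merging all regions: only the r=9 sphere is present, so the union is just that shape — area = 194.45 mm². At z = 14.25: the r=9 sphere contributes a regular 8-gon of circumradius √(9²−5.25²) = 7.310 (area = (8/2)·7.310²·sin(360°/8) = 151.14 mm²); the cone at (16, 0) contributes a regular 8-gon of circumradius 3.525 (interpolated between r1=6 and r2=1.5 at t=0.550) (area = (8/2)·3.525²·sin(360°/8) = 35.14 mm²); Combining (union): the 2 present regions are separate (no shared area or edge), so areas and boundary lengths simply add and each stays a separate island — area = 186.29 mm². Checking containment: at z = 14.25 the cross-section extends beyond the z = 5.5 cross-section by about 35.14 mm².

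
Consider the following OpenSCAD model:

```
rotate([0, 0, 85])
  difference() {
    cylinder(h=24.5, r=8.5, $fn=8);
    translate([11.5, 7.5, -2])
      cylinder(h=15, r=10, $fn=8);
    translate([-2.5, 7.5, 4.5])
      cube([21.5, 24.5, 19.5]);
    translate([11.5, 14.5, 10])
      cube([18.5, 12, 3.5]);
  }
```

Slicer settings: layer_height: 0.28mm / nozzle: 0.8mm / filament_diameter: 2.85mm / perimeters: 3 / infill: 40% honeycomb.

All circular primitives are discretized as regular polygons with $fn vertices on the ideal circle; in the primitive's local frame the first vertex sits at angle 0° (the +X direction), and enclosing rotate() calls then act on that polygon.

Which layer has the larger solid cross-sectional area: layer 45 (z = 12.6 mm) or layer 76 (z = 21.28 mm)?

layer 76 (z = 21.28 mm)

Layer 45 (z = 12.6): the r=8.5 cylinder contributes a regular 8-gon of circumradius 8.5 (area = (8/2)·8.500²·sin(360°/8) = 204.35 mm²); the cylinder at (11.5, 7.5): section is a regular 8-gon, circumradius r=10 (area = (8/2)·10.000²·sin(360°/8) = 282.84 mm²); the cube at (-2.5, 7.5) (footprint 21.5×24.5) is included at this height (area 526.75 mm²); the cube at (11.5, 14.5) is present — its section is the full 18.5×12 rectangle (area 222.00 mm²); Subtracting the remaining from the first: starting from the r=8.5 cylinder (204.35 mm²), the r=10 cylinder at (11.5, 7.5) partially overlaps it — only the 28.57 mm² overlap (of its 282.84 mm²) is removed, clipping the outline; the 21.5×24.5 cube at (-2.5, 7.5) partially overlaps it — only the 2.27 mm² overlap (of its 526.75 mm²) is removed, clipping the outline; the 18.5×12 cube at (11.5, 14.5) misses the remaining region (no effect) — area = 173.51 mm²; (whole slice rotated 85° about Z — lengths, areas and connectivity unchanged). So its area = 173.51 mm². Layer 76 (z = 21.28): the cylinder: section is a regular 8-gon, circumradius r=8.5 (area = (8/2)·8.500²·sin(360°/8) = 204.35 mm²); the cylinder at (11.5, 7.5) does not reach this height (z outside [-2, 13]); the cube at (-2.5, 7.5) (footprint 21.5×24.5) is included at this height (area 526.75 mm²); the cube at (11.5, 14.5) does not reach this height (z outside [10, 13.5]); Subtracting the remaining from the first: starting from the r=8.5 cylinder (204.35 mm²), the 21.5×24.5 cube at (-2.5, 7.5) partially overlaps it — only the 2.41 mm² overlap (of its 526.75 mm²) is removed, clipping the outline — area = 201.94 mm²; (rotated 85° about Z; rotation is an isometry so areas/perimeters/island counts are preserved). So its area = 201.94 mm². Layer 76 is larger (201.94 vs 173.51 mm²).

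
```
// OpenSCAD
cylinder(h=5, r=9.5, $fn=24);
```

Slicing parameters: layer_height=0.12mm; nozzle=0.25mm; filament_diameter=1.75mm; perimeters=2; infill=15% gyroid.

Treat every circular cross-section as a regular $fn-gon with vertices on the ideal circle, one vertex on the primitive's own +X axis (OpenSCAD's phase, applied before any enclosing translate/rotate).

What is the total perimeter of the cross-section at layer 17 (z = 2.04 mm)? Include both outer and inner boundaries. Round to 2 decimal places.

At z = 2.04 mm: the r=9.5 cylinder contributes a regular 24-gon of circumradius 9.5 (perimeter = 2·24·9.500·sin(180°/24) = 59.52 mm). Overall, the cross-section is a single solid region. Total boundary length (outer) = 59.52 mm.

59.52 mm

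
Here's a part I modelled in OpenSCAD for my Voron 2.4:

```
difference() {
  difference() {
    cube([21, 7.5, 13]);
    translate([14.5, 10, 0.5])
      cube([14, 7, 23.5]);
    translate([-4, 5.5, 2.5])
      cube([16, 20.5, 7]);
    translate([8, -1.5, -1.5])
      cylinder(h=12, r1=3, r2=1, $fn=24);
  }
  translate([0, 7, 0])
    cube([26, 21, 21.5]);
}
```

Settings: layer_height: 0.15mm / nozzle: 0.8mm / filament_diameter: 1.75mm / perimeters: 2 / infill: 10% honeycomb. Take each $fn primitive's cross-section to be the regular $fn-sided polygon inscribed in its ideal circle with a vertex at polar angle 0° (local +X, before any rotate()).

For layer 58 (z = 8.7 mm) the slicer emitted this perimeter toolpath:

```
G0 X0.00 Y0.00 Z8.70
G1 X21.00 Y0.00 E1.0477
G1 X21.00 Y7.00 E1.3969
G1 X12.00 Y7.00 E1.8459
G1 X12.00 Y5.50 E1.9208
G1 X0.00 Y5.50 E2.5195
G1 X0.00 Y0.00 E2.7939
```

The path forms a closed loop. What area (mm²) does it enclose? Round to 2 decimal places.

Apply the shoelace formula to the sequence of (X, Y) vertices; enclosed area = 129.00 mm².

129.00 mm²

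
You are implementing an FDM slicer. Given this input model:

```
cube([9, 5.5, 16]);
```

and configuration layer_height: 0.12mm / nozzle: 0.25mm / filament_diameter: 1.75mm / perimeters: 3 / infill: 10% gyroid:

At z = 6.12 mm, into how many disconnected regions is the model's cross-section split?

1

At z = 6.12 mm: the 9×5.5 cube contributes its full rectangle. The result has 1 disconnected region.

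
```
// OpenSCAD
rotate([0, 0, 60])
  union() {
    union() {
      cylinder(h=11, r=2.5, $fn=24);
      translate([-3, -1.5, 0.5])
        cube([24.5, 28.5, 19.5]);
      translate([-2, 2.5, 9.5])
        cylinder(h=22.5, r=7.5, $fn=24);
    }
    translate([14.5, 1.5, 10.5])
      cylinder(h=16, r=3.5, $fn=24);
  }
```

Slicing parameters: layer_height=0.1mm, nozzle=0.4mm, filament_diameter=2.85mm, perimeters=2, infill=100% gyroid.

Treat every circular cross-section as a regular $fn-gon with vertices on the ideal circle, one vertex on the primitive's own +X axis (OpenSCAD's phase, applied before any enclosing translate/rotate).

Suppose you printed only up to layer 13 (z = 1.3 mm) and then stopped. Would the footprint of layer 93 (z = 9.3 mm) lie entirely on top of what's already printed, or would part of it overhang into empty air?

Compare the two slices. At z = 1.3: the r=2.5 cylinder gives a regular 24-gon of circumradius 2.5 (constant along its height) (area = (24/2)·2.500²·sin(360°/24) = 19.41 mm²); the cube at (-3, -1.5) (footprint 24.5×28.5) is included at this height (area 698.25 mm²); the cylinder at (-2, 2.5) does not reach this height (z outside [9.5, 32]); Combining (union): the regions partially overlap — summed areas 717.66 mm² minus the doubly-counted overlap 16.68 mm² gives 700.98 mm² — area = 700.98 mm²; the cylinder at (14.5, 1.5) does not reach this height (z outside [10.5, 26.5]); Merging all regions: only the result so far is present, so the union is just that shape — area = 700.98 mm²; (whole slice rotated 60° about Z — lengths, areas and connectivity unchanged). At z = 9.3: the r=2.5 cylinder contributes a regular 24-gon of circumradius 2.5 (area = (24/2)·2.500²·sin(360°/24) = 19.41 mm²); the 24.5×28.5 cube at (-3, -1.5) contributes its full rectangle (area 698.25 mm²); the cylinder at (-2, 2.5) does not reach this height (z outside [9.5, 32]); Combining (union): the regions partially overlap — summed areas 717.66 mm² minus the doubly-counted overlap 16.68 mm² gives 700.98 mm² — area = 700.98 mm²; the cylinder at (14.5, 1.5) is absent (z outside [10.5, 26.5]); Combining (union): only that combined region is present, so the union is just that shape — area = 700.98 mm²; (whole slice rotated 60° about Z — lengths, areas and connectivity unchanged). Checking containment: the cross-section at z = 9.3 is a subset of the cross-section at z = 1.3.

entirely on top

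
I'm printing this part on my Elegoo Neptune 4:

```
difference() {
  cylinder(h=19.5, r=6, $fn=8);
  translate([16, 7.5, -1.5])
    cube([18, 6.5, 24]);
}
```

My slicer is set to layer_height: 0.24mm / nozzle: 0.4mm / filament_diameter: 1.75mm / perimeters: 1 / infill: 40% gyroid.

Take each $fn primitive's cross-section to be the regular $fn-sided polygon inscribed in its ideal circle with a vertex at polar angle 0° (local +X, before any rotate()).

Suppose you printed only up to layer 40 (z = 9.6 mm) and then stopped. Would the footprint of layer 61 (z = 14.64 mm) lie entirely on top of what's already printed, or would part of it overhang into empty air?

entirely on top

Compare the two slices. At z = 9.6: the r=6 cylinder gives a regular 8-gon of circumradius 6 (constant along its height) (area = (8/2)·6.000²·sin(360°/8) = 101.82 mm²); the 18×6.5 cube at (16, 7.5) contributes its full rectangle (area 117.00 mm²); Taking the first minus the rest: starting from the r=6 cylinder (101.82 mm²), the 18×6.5 cube at (16, 7.5) misses the remaining region (no effect) — area = 101.82 mm². At z = 14.64: the r=6 cylinder gives a regular 8-gon of circumradius 6 (constant along its height) (area = (8/2)·6.000²·sin(360°/8) = 101.82 mm²); the 18×6.5 cube at (16, 7.5) contributes its full rectangle (area 117.00 mm²); Taking the first minus the rest: starting from the r=6 cylinder (101.82 mm²), the 18×6.5 cube at (16, 7.5) misses the remaining region (no effect) — area = 101.82 mm². Checking containment: the cross-section at z = 14.64 is a subset of the cross-section at z = 9.6.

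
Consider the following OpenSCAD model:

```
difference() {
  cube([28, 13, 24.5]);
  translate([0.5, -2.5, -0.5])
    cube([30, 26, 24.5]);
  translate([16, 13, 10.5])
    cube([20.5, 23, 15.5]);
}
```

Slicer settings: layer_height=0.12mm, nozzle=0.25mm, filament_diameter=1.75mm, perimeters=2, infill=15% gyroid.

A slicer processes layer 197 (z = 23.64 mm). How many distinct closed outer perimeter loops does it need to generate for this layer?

At z = 23.64 mm: the cube is present — its section is the full 28×13 rectangle; the 30×26 cube at (0.5, -2.5) contributes its full rectangle; the cube at (16, 13) (footprint 20.5×23) is included at this height; Taking the first minus the rest: starting from the 28×13 cube, the 30×26 cube at (0.5, -2.5) partially overlaps it — only the 357.50 mm² overlap (of its 780.00 mm²) is removed, clipping the outline; the 20.5×23 cube at (16, 13) misses the remaining region (no effect) — 1 connected region. The result has 1 disconnected region.

1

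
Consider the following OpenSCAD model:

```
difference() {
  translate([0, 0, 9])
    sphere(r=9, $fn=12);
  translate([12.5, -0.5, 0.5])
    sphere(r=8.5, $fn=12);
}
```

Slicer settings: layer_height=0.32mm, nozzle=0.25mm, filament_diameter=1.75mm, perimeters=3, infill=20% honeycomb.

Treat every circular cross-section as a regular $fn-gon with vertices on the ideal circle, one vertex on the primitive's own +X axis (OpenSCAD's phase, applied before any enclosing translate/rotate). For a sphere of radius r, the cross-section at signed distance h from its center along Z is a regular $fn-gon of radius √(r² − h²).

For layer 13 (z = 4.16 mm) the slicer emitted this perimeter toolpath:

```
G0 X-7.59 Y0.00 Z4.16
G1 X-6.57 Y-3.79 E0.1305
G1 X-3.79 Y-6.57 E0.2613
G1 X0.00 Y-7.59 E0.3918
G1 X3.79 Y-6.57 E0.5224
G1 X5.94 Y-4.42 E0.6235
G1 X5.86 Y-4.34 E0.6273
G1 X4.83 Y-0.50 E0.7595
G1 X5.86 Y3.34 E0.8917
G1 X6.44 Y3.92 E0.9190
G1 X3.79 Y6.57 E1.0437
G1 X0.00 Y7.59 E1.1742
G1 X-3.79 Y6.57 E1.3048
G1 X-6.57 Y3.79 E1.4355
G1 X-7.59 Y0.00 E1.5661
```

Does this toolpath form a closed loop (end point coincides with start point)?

yes

Start point (G0): (-7.59, 0.00). End point (last G1): the path returns to the start — closed.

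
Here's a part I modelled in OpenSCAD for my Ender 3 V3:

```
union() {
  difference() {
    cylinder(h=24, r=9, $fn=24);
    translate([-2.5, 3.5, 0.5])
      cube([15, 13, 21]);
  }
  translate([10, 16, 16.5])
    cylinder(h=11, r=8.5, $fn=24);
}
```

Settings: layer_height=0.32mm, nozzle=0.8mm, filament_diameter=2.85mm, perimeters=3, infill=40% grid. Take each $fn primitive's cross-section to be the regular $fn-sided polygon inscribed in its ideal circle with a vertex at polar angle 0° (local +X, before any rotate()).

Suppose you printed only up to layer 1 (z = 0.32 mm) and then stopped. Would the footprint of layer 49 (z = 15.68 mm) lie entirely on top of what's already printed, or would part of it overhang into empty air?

Compare the two slices. At z = 0.32: the r=9 cylinder contributes a regular 24-gon of circumradius 9 (area = (24/2)·9.000²·sin(360°/24) = 251.57 mm²); the cube at (-2.5, 3.5) does not reach this height (z outside [0.5, 21.5]); Taking the first minus the rest: none of the subtracted shapes is present at this height, so the r=9 cylinder is unchanged — area = 251.57 mm²; the cylinder at (10, 16) is absent (z outside [16.5, 27.5]); Combining (union): only the result so far is present, so the union is just that shape — area = 251.57 mm². At z = 15.68: the r=9 cylinder contributes a regular 24-gon of circumradius 9 (area = (24/2)·9.000²·sin(360°/24) = 251.57 mm²); the cube at (-2.5, 3.5) (footprint 15×13) is included at this height (area 195.00 mm²); Subtracting the remaining from the first: starting from the r=9 cylinder (251.57 mm²), the 15×13 cube at (-2.5, 3.5) partially overlaps it — only the 45.73 mm² overlap (of its 195.00 mm²) is removed, clipping the outline — area = 205.84 mm²; the cylinder at (10, 16) does not reach this height (z outside [16.5, 27.5]); Combining (union): only that combined region is present, so the union is just that shape — area = 205.84 mm². Checking containment: the cross-section at z = 15.68 is a subset of the cross-section at z = 0.32.

entirely on top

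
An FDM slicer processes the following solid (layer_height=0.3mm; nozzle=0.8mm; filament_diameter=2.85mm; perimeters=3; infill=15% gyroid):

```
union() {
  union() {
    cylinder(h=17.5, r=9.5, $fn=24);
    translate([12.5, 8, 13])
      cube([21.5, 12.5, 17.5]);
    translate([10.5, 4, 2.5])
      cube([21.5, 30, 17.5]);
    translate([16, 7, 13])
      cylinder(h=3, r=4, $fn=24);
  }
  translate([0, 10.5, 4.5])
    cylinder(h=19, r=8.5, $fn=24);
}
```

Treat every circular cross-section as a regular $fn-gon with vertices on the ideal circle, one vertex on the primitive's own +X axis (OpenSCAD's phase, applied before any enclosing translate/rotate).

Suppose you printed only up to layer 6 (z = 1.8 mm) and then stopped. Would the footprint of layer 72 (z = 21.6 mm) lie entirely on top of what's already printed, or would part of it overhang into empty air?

Compare the two slices. At z = 1.8: the r=9.5 cylinder gives a regular 24-gon of circumradius 9.5 (constant along its height) (area = (24/2)·9.500²·sin(360°/24) = 280.30 mm²); the cube at (12.5, 8) does not reach this height (z outside [13, 30.5]); the cube at (10.5, 4) is not intersected at this z (z outside [2.5, 20]); the cylinder at (16, 7) does not reach this height (z outside [13, 16]); Merging all regions: only the r=9.5 cylinder is present, so the union is just that shape — area = 280.30 mm²; the cylinder at (0, 10.5) is absent (z outside [4.5, 23.5]); Merging all regions: only the result so far is present, so the union is just that shape — area = 280.30 mm². At z = 21.6: the cylinder is absent (z outside [0, 17.5]); the cube at (12.5, 8) (footprint 21.5×12.5) is included at this height (area 268.75 mm²); the cube at (10.5, 4) is not intersected at this z (z outside [2.5, 20]); the cylinder at (16, 7) is not intersected at this z (z outside [13, 16]); Taking the union: only the 21.5×12.5 cube at (12.5, 8) is present, so the union is just that shape — area = 268.75 mm²; the cylinder at (0, 10.5): section is a regular 24-gon, circumradius r=8.5 (area = (24/2)·8.500²·sin(360°/24) = 224.40 mm²); Merging all regions: the 2 present regions are separate (no shared area or edge), so areas and boundary lengths simply add and each stays a separate island — area = 493.15 mm². Checking containment: at z = 21.6 the cross-section extends beyond the z = 1.8 cross-section by about 418.29 mm².

part overhangs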